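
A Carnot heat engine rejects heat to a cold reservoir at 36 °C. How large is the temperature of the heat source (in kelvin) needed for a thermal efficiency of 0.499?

T_C = 36 °C → 36 + 273.15 = 309.15 K.
From η = 1 − T_C/T_H, solving for T_H gives T_H = T_C/(1 − η) = 309.15/(1 − 0.499) = 617 K.

T_H ≈ 617 K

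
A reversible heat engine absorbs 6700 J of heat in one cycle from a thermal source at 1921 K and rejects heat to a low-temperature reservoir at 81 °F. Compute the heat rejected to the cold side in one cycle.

T_C = 81 °F → (81 − 32) × 5/9 = 27.22 °C = 300.37 K.
η_rev = 1 − T_C/T_H = 1 − 300.37/1921.00 = 0.8436.
For a reversible cycle Q_C/Q_H = T_C/T_H, so Q_C = 6700 × 300.37/1921.00 = 1050 J.

Q_C ≈ 1050 J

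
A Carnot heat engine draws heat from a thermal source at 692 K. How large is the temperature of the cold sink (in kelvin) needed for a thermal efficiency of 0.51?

From η = 1 − T_C/T_H, T_C = T_H·(1 − η) = 692.00 × (1 − 0.51) = 339 K.

T_C ≈ 339 K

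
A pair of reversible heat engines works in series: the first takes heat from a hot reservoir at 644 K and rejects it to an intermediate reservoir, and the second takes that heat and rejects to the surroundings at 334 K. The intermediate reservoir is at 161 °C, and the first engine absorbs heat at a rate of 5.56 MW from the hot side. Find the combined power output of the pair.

Ẇ_total ≈ 2.68 MW

Two reversible stages in series are equivalent to a single Carnot engine between T_H and T_C, so η_total = 1 − T_C/T_H = 1 − 334.00/644.00 = 0.4814.
W_total = η_total · Q_H = 0.4814 × 5.56 = 2.68 MW.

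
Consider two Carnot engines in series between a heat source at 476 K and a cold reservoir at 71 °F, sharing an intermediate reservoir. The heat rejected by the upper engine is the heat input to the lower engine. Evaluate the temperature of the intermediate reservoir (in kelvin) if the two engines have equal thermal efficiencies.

T_m ≈ 375 K

T_C = 71 °F → (71 − 32) × 5/9 = 21.67 °C = 294.82 K.
Equal efficiencies require 1 − T_m/T_H = 1 − T_C/T_m, i.e. T_m/T_H = T_C/T_m, so T_m = √(T_H·T_C) = √(476.00 × 294.82) = 375 K.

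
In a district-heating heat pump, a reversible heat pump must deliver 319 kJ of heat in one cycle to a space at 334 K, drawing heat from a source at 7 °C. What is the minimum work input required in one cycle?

T_C = 7 °C → 7 + 273.15 = 280.15 K.
COP_HP = T_H/(T_H − T_C) = 334.00/53.85 = 6.2024.
W = Q_H/COP_HP = 319/6.2024 = 51.4 kJ.

W_in ≈ 51.4 kJ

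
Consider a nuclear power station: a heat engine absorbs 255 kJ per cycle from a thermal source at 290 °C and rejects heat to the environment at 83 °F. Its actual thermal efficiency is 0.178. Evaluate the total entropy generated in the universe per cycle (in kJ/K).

ΔS_univ ≈ 0.2425 kJ/K

T_H = 290 °C → 290 + 273.15 = 563.15 K.
T_C = 83 °F → (83 − 32) × 5/9 = 28.33 °C = 301.48 K.
W = η·Q_H = 0.178 × 255 = 45.39 kJ, so Q_C = Q_H − W = 209.6 kJ.
Reservoir entropy changes: ΔS_H = −Q_H/T_H = −255/563.15 = -0.4528 kJ/K and ΔS_C = +Q_C/T_C = 209.6/301.48 = 0.6953 kJ/K.
ΔS_univ = −Q_H/T_H + Q_C/T_C = 0.2425 kJ/K (> 0, since η = 0.178 < η_Carnot = 0.465).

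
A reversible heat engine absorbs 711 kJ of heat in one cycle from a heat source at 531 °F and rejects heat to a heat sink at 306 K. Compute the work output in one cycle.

T_H = 531 °F → (531 − 32) × 5/9 = 277.22 °C = 550.37 K.
Carnot efficiency: η = 1 − T_C/T_H = 1 − 306.00/550.37 = 0.4440.
W = η·Q_H = 0.4440 × 711 = 316 kJ.

W ≈ 316 kJ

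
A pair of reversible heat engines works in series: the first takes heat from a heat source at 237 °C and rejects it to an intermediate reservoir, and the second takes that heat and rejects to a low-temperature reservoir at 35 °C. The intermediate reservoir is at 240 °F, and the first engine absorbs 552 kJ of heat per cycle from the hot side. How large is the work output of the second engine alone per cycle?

W₂ ≈ 87.2 kJ

T_H = 237 °C → 237 + 273.15 = 510.15 K.
T_C = 35 °C → 35 + 273.15 = 308.15 K.
T_m = 240 °F → (240 − 32) × 5/9 = 115.56 °C = 388.71 K.
Heat entering the second stage: Q_m = Q_H·(T_m/T_H) = 552 × 388.71/510.15 = 421 kJ.
Second-stage efficiency η₂ = 1 − T_C/T_m = 1 − 308.15/388.71 = 0.2072, so W₂ = η₂·Q_m = 87.2 kJ.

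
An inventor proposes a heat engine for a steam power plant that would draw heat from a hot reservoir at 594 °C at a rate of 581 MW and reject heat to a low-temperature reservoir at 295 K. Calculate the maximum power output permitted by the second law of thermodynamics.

T_H = 594 °C → 594 + 273.15 = 867.15 K.
By the Carnot theorem, η_max = 1 − T_C/T_H = 1 − 295.00/867.15 = 0.6598.
W_max = η_max · Q_H = 0.6598 × 581 = 383 MW.

Ẇ_max ≈ 383 MW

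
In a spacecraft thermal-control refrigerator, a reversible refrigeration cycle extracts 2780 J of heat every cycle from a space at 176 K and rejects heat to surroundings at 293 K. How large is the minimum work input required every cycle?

Carnot COP: COP_R = T_C/(T_H − T_C) = 176.00/117.00 = 1.5043.
W = Q_C/COP_R = 2780/1.5043 = 1848 J.

W_in ≈ 1848 J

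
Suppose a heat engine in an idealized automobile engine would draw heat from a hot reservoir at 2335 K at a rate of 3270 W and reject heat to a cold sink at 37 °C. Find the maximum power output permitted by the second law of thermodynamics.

T_C = 37 °C → 37 + 273.15 = 310.15 K.
No engine can exceed the Carnot limit: η_max = 1 − T_C/T_H = 1 − 310.15/2335.00 = 0.8672.
W_max = η_max · Q_H = 0.8672 × 3270 = 2840 W.

Ẇ_max ≈ 2840 W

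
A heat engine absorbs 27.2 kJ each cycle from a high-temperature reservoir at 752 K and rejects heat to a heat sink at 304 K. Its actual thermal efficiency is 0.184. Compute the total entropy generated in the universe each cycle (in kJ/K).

ΔS_univ ≈ 0.0368 kJ/K

W = η·Q_H = 0.184 × 27.2 = 5.005 kJ, so Q_C = Q_H − W = 22.20 kJ.
Reservoir entropy changes: ΔS_H = −Q_H/T_H = −27.2/752.00 = -0.03617 kJ/K and ΔS_C = +Q_C/T_C = 22.20/304.00 = 0.07301 kJ/K.
ΔS_univ = −Q_H/T_H + Q_C/T_C = 0.0368 kJ/K (> 0, since η = 0.184 < η_Carnot = 0.596).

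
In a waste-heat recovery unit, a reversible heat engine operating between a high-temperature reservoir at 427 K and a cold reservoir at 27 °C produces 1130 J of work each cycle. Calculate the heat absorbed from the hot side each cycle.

T_C = 27 °C → 27 + 273.15 = 300.15 K.
Carnot efficiency: η = 1 − T_C/T_H = 1 − 300.15/427.00 = 0.2971.
Q_H = W/η = 1130/0.2971 = 3800 J.

Q_H ≈ 3800 J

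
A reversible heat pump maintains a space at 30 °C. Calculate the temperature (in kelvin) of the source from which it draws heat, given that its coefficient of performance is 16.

T_H = 30 °C → 30 + 273.15 = 303.15 K.
COP_HP = T_H/(T_H − T_C) ⇒ T_C = T_H·(COP_HP − 1)/COP_HP = 303.15 × (16 − 1)/16 = 284 K.

T_C ≈ 284 K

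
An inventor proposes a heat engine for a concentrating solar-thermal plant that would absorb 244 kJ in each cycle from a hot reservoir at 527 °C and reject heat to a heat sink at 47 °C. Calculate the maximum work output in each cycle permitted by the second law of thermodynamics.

W_max ≈ 146 kJ

T_H = 527 °C → 527 + 273.15 = 800.15 K.
T_C = 47 °C → 47 + 273.15 = 320.15 K.
By the Carnot theorem, η_max = 1 − T_C/T_H = 1 − 320.15/800.15 = 0.5999.
W_max = η_max · Q_H = 0.5999 × 244 = 146 kJ.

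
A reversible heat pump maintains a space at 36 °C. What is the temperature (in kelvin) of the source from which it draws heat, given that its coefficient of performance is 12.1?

T_H = 36 °C → 36 + 273.15 = 309.15 K.
COP_HP = T_H/(T_H − T_C) ⇒ T_C = T_H·(COP_HP − 1)/COP_HP = 309.15 × (12.1 − 1)/12.1 = 284 K.

T_C ≈ 284 K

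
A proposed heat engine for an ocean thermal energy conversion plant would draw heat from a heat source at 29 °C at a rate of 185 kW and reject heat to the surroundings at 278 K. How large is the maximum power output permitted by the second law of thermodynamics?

Ẇ_max ≈ 14.8 kW

T_H = 29 °C → 29 + 273.15 = 302.15 K.
By the Carnot theorem, η_max = 1 − T_C/T_H = 1 − 278.00/302.15 = 0.0799.
W_max = η_max · Q_H = 0.0799 × 185 = 14.8 kW.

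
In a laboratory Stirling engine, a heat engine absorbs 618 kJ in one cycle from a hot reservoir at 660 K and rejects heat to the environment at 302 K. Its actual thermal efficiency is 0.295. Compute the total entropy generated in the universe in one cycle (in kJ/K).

ΔS_univ ≈ 0.506 kJ/K

W = η·Q_H = 0.295 × 618 = 182.3 kJ, so Q_C = Q_H − W = 435.7 kJ.
Entropy balance on the reservoirs: −Q_H/T_H = -0.9364 kJ/K, +Q_C/T_C = 1.443 kJ/K.
ΔS_univ = −Q_H/T_H + Q_C/T_C = 0.506 kJ/K (> 0, since η = 0.295 < η_Carnot = 0.542).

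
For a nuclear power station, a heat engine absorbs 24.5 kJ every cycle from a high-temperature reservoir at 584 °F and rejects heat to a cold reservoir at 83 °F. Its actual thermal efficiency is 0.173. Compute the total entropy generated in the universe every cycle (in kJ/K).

T_H = 584 °F → (584 − 32) × 5/9 = 306.67 °C = 579.82 K.
T_C = 83 °F → (83 − 32) × 5/9 = 28.33 °C = 301.48 K.
W = η·Q_H = 0.173 × 24.5 = 4.238 kJ, so Q_C = Q_H − W = 20.26 kJ.
The hot reservoir loses entropy Q_H/T_H = 24.5/579.82 = 0.04225 kJ/K; the cold reservoir gains Q_C/T_C = 20.26/301.48 = 0.06721 kJ/K.
ΔS_univ = −Q_H/T_H + Q_C/T_C = 0.0250 kJ/K (> 0, since η = 0.173 < η_Carnot = 0.480).

ΔS_univ ≈ 0.0250 kJ/K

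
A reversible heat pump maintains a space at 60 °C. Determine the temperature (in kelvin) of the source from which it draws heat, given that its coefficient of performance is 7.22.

T_H = 60 °C → 60 + 273.15 = 333.15 K.
COP_HP = T_H/(T_H − T_C) ⇒ T_C = T_H·(COP_HP − 1)/COP_HP = 333.15 × (7.22 − 1)/7.22 = 287 K.

T_C ≈ 287 K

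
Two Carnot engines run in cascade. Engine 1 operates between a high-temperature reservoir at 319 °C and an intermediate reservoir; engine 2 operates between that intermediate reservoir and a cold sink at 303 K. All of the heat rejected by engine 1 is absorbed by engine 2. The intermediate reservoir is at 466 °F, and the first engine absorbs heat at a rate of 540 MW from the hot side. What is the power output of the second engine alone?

T_H = 319 °C → 319 + 273.15 = 592.15 K.
T_m = 466 °F → (466 − 32) × 5/9 = 241.11 °C = 514.26 K.
Heat entering the second stage: Q_m = Q_H·(T_m/T_H) = 540 × 514.26/592.15 = 469 MW.
Second-stage efficiency η₂ = 1 − T_C/T_m = 1 − 303.00/514.26 = 0.4108, so W₂ = η₂·Q_m = 193 MW.

Ẇ₂ ≈ 193 MW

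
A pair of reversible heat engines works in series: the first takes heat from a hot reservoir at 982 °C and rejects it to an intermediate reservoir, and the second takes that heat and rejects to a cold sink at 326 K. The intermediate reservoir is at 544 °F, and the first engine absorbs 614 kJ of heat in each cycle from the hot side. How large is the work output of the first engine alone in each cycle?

T_H = 982 °C → 982 + 273.15 = 1255.15 K.
T_m = 544 °F → (544 − 32) × 5/9 = 284.44 °C = 557.59 K.
First-stage efficiency η₁ = 1 − T_m/T_H = 1 − 557.59/1255.15 = 0.5558.
W₁ = η₁·Q_H = 0.5558 × 614 = 341 kJ.

W₁ ≈ 341 kJ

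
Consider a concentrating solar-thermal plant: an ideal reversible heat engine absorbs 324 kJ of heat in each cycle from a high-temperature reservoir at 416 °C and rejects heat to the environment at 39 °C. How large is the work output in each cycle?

T_H = 416 °C → 416 + 273.15 = 689.15 K.
T_C = 39 °C → 39 + 273.15 = 312.15 K.
For a reversible engine, η = 1 − T_C/T_H = 1 − 312.15/689.15 = 0.5471.
W = η·Q_H = 0.5471 × 324 = 177.2 kJ.

W ≈ 177.2 kJ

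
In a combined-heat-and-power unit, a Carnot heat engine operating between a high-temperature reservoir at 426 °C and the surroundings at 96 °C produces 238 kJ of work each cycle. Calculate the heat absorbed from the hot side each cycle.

T_H = 426 °C → 426 + 273.15 = 699.15 K.
T_C = 96 °C → 96 + 273.15 = 369.15 K.
The Carnot efficiency is η = 1 − T_C/T_H = 1 − 369.15/699.15 = 0.4720.
Q_H = W/η = 238/0.4720 = 504 kJ.

Q_H ≈ 504 kJ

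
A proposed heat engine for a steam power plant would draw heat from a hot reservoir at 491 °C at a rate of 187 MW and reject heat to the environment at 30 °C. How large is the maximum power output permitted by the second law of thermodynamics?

T_H = 491 °C → 491 + 273.15 = 764.15 K.
T_C = 30 °C → 30 + 273.15 = 303.15 K.
The second-law ceiling is the Carnot efficiency, η_max = 1 − T_C/T_H = 1 − 303.15/764.15 = 0.6033.
W_max = η_max · Q_H = 0.6033 × 187 = 113 MW.

Ẇ_max ≈ 113 MW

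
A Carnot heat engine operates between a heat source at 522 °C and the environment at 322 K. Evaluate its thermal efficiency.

T_H = 522 °C → 522 + 273.15 = 795.15 K.
Carnot efficiency: η = 1 − T_C/T_H = 1 − 322.00/795.15 = 0.595.

η ≈ 0.595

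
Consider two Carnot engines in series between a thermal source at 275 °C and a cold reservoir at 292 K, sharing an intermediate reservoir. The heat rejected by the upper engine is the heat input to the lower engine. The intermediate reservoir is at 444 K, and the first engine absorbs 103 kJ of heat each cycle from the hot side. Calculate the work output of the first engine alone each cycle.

W₁ ≈ 19.57 kJ

T_H = 275 °C → 275 + 273.15 = 548.15 K.
First-stage efficiency η₁ = 1 − T_m/T_H = 1 − 444.00/548.15 = 0.1900.
W₁ = η₁·Q_H = 0.1900 × 103 = 19.57 kJ.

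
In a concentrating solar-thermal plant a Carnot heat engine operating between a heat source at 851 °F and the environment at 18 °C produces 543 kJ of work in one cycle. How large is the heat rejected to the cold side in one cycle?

T_H = 851 °F → (851 − 32) × 5/9 = 455.00 °C = 728.15 K.
T_C = 18 °C → 18 + 273.15 = 291.15 K.
η_rev = 1 − T_C/T_H = 1 − 291.15/728.15 = 0.6002.
Since Q_C/Q_H = T_C/T_H and Q_H = W/η, Q_C = W·T_C/(T_H − T_C) = 543 × 291.15/437.00 = 362 kJ.

Q_C ≈ 362 kJ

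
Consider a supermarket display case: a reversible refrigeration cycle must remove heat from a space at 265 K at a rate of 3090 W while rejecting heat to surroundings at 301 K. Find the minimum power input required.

The reversible coefficient of performance is COP_R = T_C/(T_H − T_C) = 265.00/36.00 = 7.3611.
W = Q_C/COP_R = 3090/7.3611 = 420 W.

Ẇ_in ≈ 420 W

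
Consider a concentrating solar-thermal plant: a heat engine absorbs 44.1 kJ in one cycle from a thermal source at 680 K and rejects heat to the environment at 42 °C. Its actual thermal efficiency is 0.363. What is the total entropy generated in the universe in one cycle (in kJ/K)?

T_C = 42 °C → 42 + 273.15 = 315.15 K.
W = η·Q_H = 0.363 × 44.1 = 16.01 kJ, so Q_C = Q_H − W = 28.09 kJ.
Reservoir entropy changes: ΔS_H = −Q_H/T_H = −44.1/680.00 = -0.06485 kJ/K and ΔS_C = +Q_C/T_C = 28.09/315.15 = 0.08914 kJ/K.
ΔS_univ = −Q_H/T_H + Q_C/T_C = 0.0243 kJ/K (> 0, since η = 0.363 < η_Carnot = 0.537).

ΔS_univ ≈ 0.0243 kJ/K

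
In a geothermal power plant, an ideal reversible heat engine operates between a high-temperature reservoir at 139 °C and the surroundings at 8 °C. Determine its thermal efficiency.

η ≈ 0.3178

T_H = 139 °C → 139 + 273.15 = 412.15 K.
T_C = 8 °C → 8 + 273.15 = 281.15 K.
The Carnot efficiency is η = 1 − T_C/T_H = 1 − 281.15/412.15 = 0.3178.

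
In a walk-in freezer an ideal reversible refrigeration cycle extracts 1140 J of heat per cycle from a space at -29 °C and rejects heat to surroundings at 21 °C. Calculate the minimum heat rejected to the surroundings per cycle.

T_H = 21 °C → 21 + 273.15 = 294.15 K.
T_C = -29 °C → -29 + 273.15 = 244.15 K.
For a reversible cycle Q_H/Q_C = T_H/T_C, so Q_H = Q_C·T_H/T_C = 1140 × 294.15/244.15 = 1370 J.

Q_H ≈ 1370 J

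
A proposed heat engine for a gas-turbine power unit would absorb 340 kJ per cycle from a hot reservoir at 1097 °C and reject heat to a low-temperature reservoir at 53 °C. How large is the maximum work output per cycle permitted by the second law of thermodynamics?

T_H = 1097 °C → 1097 + 273.15 = 1370.15 K.
T_C = 53 °C → 53 + 273.15 = 326.15 K.
The second-law ceiling is the Carnot efficiency, η_max = 1 − T_C/T_H = 1 − 326.15/1370.15 = 0.7620.
W_max = η_max · Q_H = 0.7620 × 340 = 259.1 kJ.

W_max ≈ 259.1 kJ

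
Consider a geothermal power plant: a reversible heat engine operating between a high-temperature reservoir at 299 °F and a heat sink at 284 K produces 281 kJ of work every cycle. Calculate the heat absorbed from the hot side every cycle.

Q_H ≈ 861 kJ

T_H = 299 °F → (299 − 32) × 5/9 = 148.33 °C = 421.48 K.
The Carnot efficiency is η = 1 − T_C/T_H = 1 − 284.00/421.48 = 0.3262.
Q_H = W/η = 281/0.3262 = 861 kJ.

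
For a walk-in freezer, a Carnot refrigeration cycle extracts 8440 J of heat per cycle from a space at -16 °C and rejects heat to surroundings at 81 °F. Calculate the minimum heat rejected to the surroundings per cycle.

Q_H ≈ 9860 J

T_H = 81 °F → (81 − 32) × 5/9 = 27.22 °C = 300.37 K.
T_C = -16 °C → -16 + 273.15 = 257.15 K.
For a reversible cycle Q_H/Q_C = T_H/T_C, so Q_H = Q_C·T_H/T_C = 8440 × 300.37/257.15 = 9860 J.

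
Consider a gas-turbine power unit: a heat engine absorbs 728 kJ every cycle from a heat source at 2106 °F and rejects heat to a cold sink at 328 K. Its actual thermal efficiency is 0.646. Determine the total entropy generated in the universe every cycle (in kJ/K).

T_H = 2106 °F → (2106 − 32) × 5/9 = 1152.22 °C = 1425.37 K.
W = η·Q_H = 0.646 × 728 = 470.3 kJ, so Q_C = Q_H − W = 257.7 kJ.
Entropy balance on the reservoirs: −Q_H/T_H = -0.5107 kJ/K, +Q_C/T_C = 0.7857 kJ/K.
ΔS_univ = −Q_H/T_H + Q_C/T_C = 0.275 kJ/K (> 0, since η = 0.646 < η_Carnot = 0.770).

ΔS_univ ≈ 0.275 kJ/K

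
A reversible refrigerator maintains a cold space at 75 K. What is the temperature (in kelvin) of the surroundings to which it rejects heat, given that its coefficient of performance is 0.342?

COP_R = T_C/(T_H − T_C) ⇒ T_H = T_C·(1 + 1/COP_R) = 75.00 × (1 + 1/0.342) = 294 K.

T_H ≈ 294 K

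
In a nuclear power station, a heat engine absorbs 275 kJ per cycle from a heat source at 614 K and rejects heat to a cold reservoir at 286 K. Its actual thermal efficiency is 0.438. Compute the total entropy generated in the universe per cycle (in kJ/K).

W = η·Q_H = 0.438 × 275 = 120.5 kJ, so Q_C = Q_H − W = 154.6 kJ.
The hot reservoir loses entropy Q_H/T_H = 275/614.00 = 0.4479 kJ/K; the cold reservoir gains Q_C/T_C = 154.6/286.00 = 0.5404 kJ/K.
ΔS_univ = −Q_H/T_H + Q_C/T_C = 0.0925 kJ/K (> 0, since η = 0.438 < η_Carnot = 0.534).

ΔS_univ ≈ 0.0925 kJ/K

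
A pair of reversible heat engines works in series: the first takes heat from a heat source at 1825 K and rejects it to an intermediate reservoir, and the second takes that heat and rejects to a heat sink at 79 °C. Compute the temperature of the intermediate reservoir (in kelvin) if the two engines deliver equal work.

T_m ≈ 1090 K

T_C = 79 °C → 79 + 273.15 = 352.15 K.
For reversible stages Q_m = Q_H·(T_m/T_H). Setting W₁ = Q_H(1 − T_m/T_H) equal to W₂ = Q_m(1 − T_C/T_m) = Q_H·(T_m − T_C)/T_H gives T_H − T_m = T_m − T_C, so T_m = (T_H + T_C)/2 = (1825.00 + 352.15)/2 = 1090 K.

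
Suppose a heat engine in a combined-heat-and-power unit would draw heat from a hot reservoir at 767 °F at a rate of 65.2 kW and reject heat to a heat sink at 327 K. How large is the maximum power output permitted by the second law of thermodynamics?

T_H = 767 °F → (767 − 32) × 5/9 = 408.33 °C = 681.48 K.
No engine can exceed the Carnot limit: η_max = 1 − T_C/T_H = 1 − 327.00/681.48 = 0.5202.
W_max = η_max · Q_H = 0.5202 × 65.2 = 33.9 kW.

Ẇ_max ≈ 33.9 kW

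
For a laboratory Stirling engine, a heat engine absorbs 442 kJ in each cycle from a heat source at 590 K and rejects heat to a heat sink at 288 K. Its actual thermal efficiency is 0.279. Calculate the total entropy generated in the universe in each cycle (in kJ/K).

W = η·Q_H = 0.279 × 442 = 123.3 kJ, so Q_C = Q_H − W = 318.7 kJ.
Entropy balance on the reservoirs: −Q_H/T_H = -0.7492 kJ/K, +Q_C/T_C = 1.107 kJ/K.
ΔS_univ = −Q_H/T_H + Q_C/T_C = 0.3574 kJ/K (> 0, since η = 0.279 < η_Carnot = 0.512).

ΔS_univ ≈ 0.3574 kJ/K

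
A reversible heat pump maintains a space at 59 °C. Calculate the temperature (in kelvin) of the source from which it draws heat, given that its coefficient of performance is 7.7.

T_C ≈ 289 K

T_H = 59 °C → 59 + 273.15 = 332.15 K.
COP_HP = T_H/(T_H − T_C) ⇒ T_C = T_H·(COP_HP − 1)/COP_HP = 332.15 × (7.7 − 1)/7.7 = 289 K.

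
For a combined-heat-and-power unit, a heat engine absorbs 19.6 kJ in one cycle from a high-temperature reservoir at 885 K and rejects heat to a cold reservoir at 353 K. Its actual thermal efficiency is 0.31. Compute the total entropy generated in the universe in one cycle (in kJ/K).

W = η·Q_H = 0.31 × 19.6 = 6.076 kJ, so Q_C = Q_H − W = 13.52 kJ.
Reservoir entropy changes: ΔS_H = −Q_H/T_H = −19.6/885.00 = -0.02215 kJ/K and ΔS_C = +Q_C/T_C = 13.52/353.00 = 0.03831 kJ/K.
ΔS_univ = −Q_H/T_H + Q_C/T_C = 0.0162 kJ/K (> 0, since η = 0.31 < η_Carnot = 0.601).

ΔS_univ ≈ 0.0162 kJ/K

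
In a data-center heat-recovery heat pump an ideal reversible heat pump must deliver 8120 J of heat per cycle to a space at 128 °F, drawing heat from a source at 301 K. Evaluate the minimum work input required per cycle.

T_H = 128 °F → (128 − 32) × 5/9 = 53.33 °C = 326.48 K.
COP_HP = T_H/(T_H − T_C) = 326.48/25.48 = 12.8116.
W = Q_H/COP_HP = 8120/12.8116 = 633.8 J.

W_in ≈ 633.8 J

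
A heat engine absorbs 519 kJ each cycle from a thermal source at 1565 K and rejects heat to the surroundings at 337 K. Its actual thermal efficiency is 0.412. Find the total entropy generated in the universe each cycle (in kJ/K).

W = η·Q_H = 0.412 × 519 = 213.8 kJ, so Q_C = Q_H − W = 305.2 kJ.
The hot reservoir loses entropy Q_H/T_H = 519/1565.00 = 0.3316 kJ/K; the cold reservoir gains Q_C/T_C = 305.2/337.00 = 0.9056 kJ/K.
ΔS_univ = −Q_H/T_H + Q_C/T_C = 0.5739 kJ/K (> 0, since η = 0.412 < η_Carnot = 0.785).

ΔS_univ ≈ 0.5739 kJ/K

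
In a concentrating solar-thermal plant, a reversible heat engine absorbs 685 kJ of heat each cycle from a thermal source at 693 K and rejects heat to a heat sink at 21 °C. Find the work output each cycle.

T_C = 21 °C → 21 + 273.15 = 294.15 K.
Carnot efficiency: η = 1 − T_C/T_H = 1 − 294.15/693.00 = 0.5755.
W = η·Q_H = 0.5755 × 685 = 394 kJ.

W ≈ 394 kJ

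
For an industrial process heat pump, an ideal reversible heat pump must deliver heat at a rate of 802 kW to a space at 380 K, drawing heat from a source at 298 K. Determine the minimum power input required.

For a reversible heat pump, COP_HP = T_H/(T_H − T_C) = 380.00/82.00 = 4.6341.
W = Q_H/COP_HP = 802/4.6341 = 173.1 kW.

Ẇ_in ≈ 173.1 kW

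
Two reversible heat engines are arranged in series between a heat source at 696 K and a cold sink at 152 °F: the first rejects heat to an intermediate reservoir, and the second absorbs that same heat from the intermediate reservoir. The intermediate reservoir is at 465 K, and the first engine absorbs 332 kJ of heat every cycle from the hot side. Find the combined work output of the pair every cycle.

T_C = 152 °F → (152 − 32) × 5/9 = 66.67 °C = 339.82 K.
Two reversible stages in series are equivalent to a single Carnot engine between T_H and T_C, so η_total = 1 − T_C/T_H = 1 − 339.82/696.00 = 0.5118.
W_total = η_total · Q_H = 0.5118 × 332 = 169.9 kJ.

W_total ≈ 169.9 kJ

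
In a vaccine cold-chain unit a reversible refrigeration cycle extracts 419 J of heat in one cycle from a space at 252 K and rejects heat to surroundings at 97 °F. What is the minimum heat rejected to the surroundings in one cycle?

Q_H ≈ 514.2 J

T_H = 97 °F → (97 − 32) × 5/9 = 36.11 °C = 309.26 K.
For a reversible cycle Q_H/Q_C = T_H/T_C, so Q_H = Q_C·T_H/T_C = 419 × 309.26/252.00 = 514.2 J.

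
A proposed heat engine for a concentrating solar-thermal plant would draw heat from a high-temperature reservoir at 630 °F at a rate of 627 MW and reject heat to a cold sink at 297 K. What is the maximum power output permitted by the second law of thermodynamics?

T_H = 630 °F → (630 − 32) × 5/9 = 332.22 °C = 605.37 K.
No engine can exceed the Carnot limit: η_max = 1 − T_C/T_H = 1 − 297.00/605.37 = 0.5094.
W_max = η_max · Q_H = 0.5094 × 627 = 319 MW.

Ẇ_max ≈ 319 MW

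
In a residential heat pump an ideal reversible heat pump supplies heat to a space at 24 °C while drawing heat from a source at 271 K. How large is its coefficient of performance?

COP_HP ≈ 11.4

T_H = 24 °C → 24 + 273.15 = 297.15 K.
The Carnot heat-pump COP is COP_HP = T_H/(T_H − T_C) = 297.15/(297.15 − 271.00) = 11.4.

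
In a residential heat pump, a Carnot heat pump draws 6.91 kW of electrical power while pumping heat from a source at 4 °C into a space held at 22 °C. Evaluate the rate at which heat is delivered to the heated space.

Q̇_H ≈ 113.3 kW

T_H = 22 °C → 22 + 273.15 = 295.15 K.
T_C = 4 °C → 4 + 273.15 = 277.15 K.
For a reversible heat pump, COP_HP = T_H/(T_H − T_C) = 295.15/18.00 = 16.3972.
Q_H = COP_HP · W = 16.3972 × 6.91 = 113.3 kW.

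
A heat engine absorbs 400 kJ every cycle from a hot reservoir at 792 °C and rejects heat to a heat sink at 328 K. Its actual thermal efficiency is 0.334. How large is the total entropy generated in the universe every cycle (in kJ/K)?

T_H = 792 °C → 792 + 273.15 = 1065.15 K.
W = η·Q_H = 0.334 × 400 = 133.6 kJ, so Q_C = Q_H − W = 266.4 kJ.
Entropy balance on the reservoirs: −Q_H/T_H = -0.3755 kJ/K, +Q_C/T_C = 0.8122 kJ/K.
ΔS_univ = −Q_H/T_H + Q_C/T_C = 0.437 kJ/K (> 0, since η = 0.334 < η_Carnot = 0.692).

ΔS_univ ≈ 0.437 kJ/K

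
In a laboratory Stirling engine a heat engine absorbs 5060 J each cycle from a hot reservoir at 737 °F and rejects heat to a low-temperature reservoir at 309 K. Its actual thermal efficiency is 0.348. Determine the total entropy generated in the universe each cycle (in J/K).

T_H = 737 °F → (737 − 32) × 5/9 = 391.67 °C = 664.82 K.
W = η·Q_H = 0.348 × 5060 = 1761 J, so Q_C = Q_H − W = 3299 J.
The hot reservoir loses entropy Q_H/T_H = 5060/664.82 = 7.611 J/K; the cold reservoir gains Q_C/T_C = 3299/309.00 = 10.68 J/K.
ΔS_univ = −Q_H/T_H + Q_C/T_C = 3.066 J/K (> 0, since η = 0.348 < η_Carnot = 0.535).

ΔS_univ ≈ 3.066 J/K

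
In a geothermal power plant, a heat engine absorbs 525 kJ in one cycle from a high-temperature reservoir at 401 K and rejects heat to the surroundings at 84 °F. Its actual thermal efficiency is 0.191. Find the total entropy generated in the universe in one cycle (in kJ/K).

T_C = 84 °F → (84 − 32) × 5/9 = 28.89 °C = 302.04 K.
W = η·Q_H = 0.191 × 525 = 100.3 kJ, so Q_C = Q_H − W = 424.7 kJ.
Entropy balance on the reservoirs: −Q_H/T_H = -1.309 kJ/K, +Q_C/T_C = 1.406 kJ/K.
ΔS_univ = −Q_H/T_H + Q_C/T_C = 0.0970 kJ/K (> 0, since η = 0.191 < η_Carnot = 0.247).

ΔS_univ ≈ 0.0970 kJ/K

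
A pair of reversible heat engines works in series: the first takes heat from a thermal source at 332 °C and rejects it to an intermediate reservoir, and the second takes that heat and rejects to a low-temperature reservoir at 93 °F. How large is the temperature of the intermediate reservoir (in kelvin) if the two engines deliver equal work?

T_H = 332 °C → 332 + 273.15 = 605.15 K.
T_C = 93 °F → (93 − 32) × 5/9 = 33.89 °C = 307.04 K.
For reversible stages Q_m = Q_H·(T_m/T_H). Setting W₁ = Q_H(1 − T_m/T_H) equal to W₂ = Q_m(1 − T_C/T_m) = Q_H·(T_m − T_C)/T_H gives T_H − T_m = T_m − T_C, so T_m = (T_H + T_C)/2 = (605.15 + 307.04)/2 = 456 K.

T_m ≈ 456 K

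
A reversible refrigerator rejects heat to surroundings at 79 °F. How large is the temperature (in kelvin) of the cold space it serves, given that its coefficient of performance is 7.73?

T_C ≈ 265 K

T_H = 79 °F → (79 − 32) × 5/9 = 26.11 °C = 299.26 K.
COP_R = T_C/(T_H − T_C) ⇒ T_C = T_H·COP_R/(1 + COP_R) = 299.26 × 7.73/(1 + 7.73) = 265 K.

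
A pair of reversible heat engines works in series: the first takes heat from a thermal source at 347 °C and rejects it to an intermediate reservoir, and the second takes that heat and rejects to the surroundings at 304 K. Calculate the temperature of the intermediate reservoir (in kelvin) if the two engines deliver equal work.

T_m ≈ 462.1 K

T_H = 347 °C → 347 + 273.15 = 620.15 K.
For reversible stages Q_m = Q_H·(T_m/T_H). Setting W₁ = Q_H(1 − T_m/T_H) equal to W₂ = Q_m(1 − T_C/T_m) = Q_H·(T_m − T_C)/T_H gives T_H − T_m = T_m − T_C, so T_m = (T_H + T_C)/2 = (620.15 + 304.00)/2 = 462.1 K.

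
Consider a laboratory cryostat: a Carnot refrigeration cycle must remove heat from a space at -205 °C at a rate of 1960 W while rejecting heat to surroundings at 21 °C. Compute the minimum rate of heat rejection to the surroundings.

Q̇_H ≈ 8460 W

T_H = 21 °C → 21 + 273.15 = 294.15 K.
T_C = -205 °C → -205 + 273.15 = 68.15 K.
For a reversible cycle Q_H/Q_C = T_H/T_C, so Q_H = Q_C·T_H/T_C = 1960 × 294.15/68.15 = 8460 W.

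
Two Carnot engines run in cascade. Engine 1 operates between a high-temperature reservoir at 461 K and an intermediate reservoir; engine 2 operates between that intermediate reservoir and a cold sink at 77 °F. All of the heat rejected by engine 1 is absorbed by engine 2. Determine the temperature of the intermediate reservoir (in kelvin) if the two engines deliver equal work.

T_C = 77 °F → (77 − 32) × 5/9 = 25.00 °C = 298.15 K.
For reversible stages Q_m = Q_H·(T_m/T_H). Setting W₁ = Q_H(1 − T_m/T_H) equal to W₂ = Q_m(1 − T_C/T_m) = Q_H·(T_m − T_C)/T_H gives T_H − T_m = T_m − T_C, so T_m = (T_H + T_C)/2 = (461.00 + 298.15)/2 = 380 K.

T_m ≈ 380 K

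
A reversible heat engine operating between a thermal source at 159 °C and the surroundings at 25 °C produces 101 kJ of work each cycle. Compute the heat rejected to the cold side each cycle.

Q_C ≈ 225 kJ

T_H = 159 °C → 159 + 273.15 = 432.15 K.
T_C = 25 °C → 25 + 273.15 = 298.15 K.
Carnot efficiency: η = 1 − T_C/T_H = 1 − 298.15/432.15 = 0.3101.
Since Q_C/Q_H = T_C/T_H and Q_H = W/η, Q_C = W·T_C/(T_H − T_C) = 101 × 298.15/134.00 = 225 kJ.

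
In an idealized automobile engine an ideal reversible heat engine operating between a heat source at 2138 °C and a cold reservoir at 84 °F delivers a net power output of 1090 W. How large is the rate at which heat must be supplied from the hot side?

Q̇_H ≈ 1250 W

T_H = 2138 °C → 2138 + 273.15 = 2411.15 K.
T_C = 84 °F → (84 − 32) × 5/9 = 28.89 °C = 302.04 K.
The Carnot efficiency is η = 1 − T_C/T_H = 1 − 302.04/2411.15 = 0.8747.
Q_H = W/η = 1090/0.8747 = 1250 W.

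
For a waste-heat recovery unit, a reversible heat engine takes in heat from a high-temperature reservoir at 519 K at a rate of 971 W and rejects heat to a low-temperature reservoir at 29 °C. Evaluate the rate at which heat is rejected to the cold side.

Q̇_C ≈ 565.3 W

T_C = 29 °C → 29 + 273.15 = 302.15 K.
For a reversible engine, η = 1 − T_C/T_H = 1 − 302.15/519.00 = 0.4178.
For a reversible cycle Q_C/Q_H = T_C/T_H, so Q_C = 971 × 302.15/519.00 = 565.3 W.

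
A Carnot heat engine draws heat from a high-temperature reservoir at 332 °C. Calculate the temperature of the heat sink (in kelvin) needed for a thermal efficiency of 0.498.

T_H = 332 °C → 332 + 273.15 = 605.15 K.
From η = 1 − T_C/T_H, T_C = T_H·(1 − η) = 605.15 × (1 − 0.498) = 304 K.

T_C ≈ 304 K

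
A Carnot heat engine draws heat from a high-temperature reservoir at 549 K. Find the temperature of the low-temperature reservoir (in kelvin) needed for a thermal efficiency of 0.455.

From η = 1 − T_C/T_H, T_C = T_H·(1 − η) = 549.00 × (1 − 0.455) = 299.2 K.

T_C ≈ 299.2 K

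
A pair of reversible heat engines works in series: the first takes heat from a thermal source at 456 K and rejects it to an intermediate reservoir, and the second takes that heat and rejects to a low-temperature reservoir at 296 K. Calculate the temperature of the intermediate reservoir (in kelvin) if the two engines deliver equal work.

T_m ≈ 376 K

For reversible stages Q_m = Q_H·(T_m/T_H). Setting W₁ = Q_H(1 − T_m/T_H) equal to W₂ = Q_m(1 − T_C/T_m) = Q_H·(T_m − T_C)/T_H gives T_H − T_m = T_m − T_C, so T_m = (T_H + T_C)/2 = (456.00 + 296.00)/2 = 376 K.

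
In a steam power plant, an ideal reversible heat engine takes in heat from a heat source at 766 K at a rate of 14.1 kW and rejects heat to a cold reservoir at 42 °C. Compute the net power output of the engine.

T_C = 42 °C → 42 + 273.15 = 315.15 K.
For a reversible engine, η = 1 − T_C/T_H = 1 − 315.15/766.00 = 0.5886.
W = η·Q_H = 0.5886 × 14.1 = 8.30 kW.

Ẇ ≈ 8.30 kW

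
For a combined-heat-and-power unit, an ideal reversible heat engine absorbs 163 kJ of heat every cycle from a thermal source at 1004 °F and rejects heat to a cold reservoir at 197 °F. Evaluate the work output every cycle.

T_H = 1004 °F → (1004 − 32) × 5/9 = 540.00 °C = 813.15 K.
T_C = 197 °F → (197 − 32) × 5/9 = 91.67 °C = 364.82 K.
For a reversible engine, η = 1 − T_C/T_H = 1 − 364.82/813.15 = 0.5514.
W = η·Q_H = 0.5514 × 163 = 89.87 kJ.

W ≈ 89.87 kJ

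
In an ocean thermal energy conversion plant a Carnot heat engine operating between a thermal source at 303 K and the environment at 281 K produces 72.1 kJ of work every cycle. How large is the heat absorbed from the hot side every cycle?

Q_H ≈ 993.0 kJ

Carnot efficiency: η = 1 − T_C/T_H = 1 − 281.00/303.00 = 0.0726.
Q_H = W/η = 72.1/0.0726 = 993.0 kJ.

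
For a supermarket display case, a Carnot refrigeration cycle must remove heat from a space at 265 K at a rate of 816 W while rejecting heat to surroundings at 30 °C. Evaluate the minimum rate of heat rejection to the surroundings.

T_H = 30 °C → 30 + 273.15 = 303.15 K.
For a reversible cycle Q_H/Q_C = T_H/T_C, so Q_H = Q_C·T_H/T_C = 816 × 303.15/265.00 = 933 W.

Q̇_H ≈ 933 W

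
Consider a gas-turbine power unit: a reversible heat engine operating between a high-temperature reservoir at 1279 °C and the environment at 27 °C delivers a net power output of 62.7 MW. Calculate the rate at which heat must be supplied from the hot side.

T_H = 1279 °C → 1279 + 273.15 = 1552.15 K.
T_C = 27 °C → 27 + 273.15 = 300.15 K.
η_rev = 1 − T_C/T_H = 1 − 300.15/1552.15 = 0.8066.
Q_H = W/η = 62.7/0.8066 = 77.7 MW.

Q̇_H ≈ 77.7 MW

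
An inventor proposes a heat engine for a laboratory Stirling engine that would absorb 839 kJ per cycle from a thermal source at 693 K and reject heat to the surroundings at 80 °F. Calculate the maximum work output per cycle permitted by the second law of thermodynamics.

W_max ≈ 476 kJ

T_C = 80 °F → (80 − 32) × 5/9 = 26.67 °C = 299.82 K.
No engine can exceed the Carnot limit: η_max = 1 − T_C/T_H = 1 − 299.82/693.00 = 0.5674.
W_max = η_max · Q_H = 0.5674 × 839 = 476 kJ.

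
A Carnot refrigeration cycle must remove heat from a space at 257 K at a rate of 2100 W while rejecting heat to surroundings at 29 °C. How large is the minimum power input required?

T_H = 29 °C → 29 + 273.15 = 302.15 K.
Carnot COP: COP_R = T_C/(T_H − T_C) = 257.00/45.15 = 5.6921.
W = Q_C/COP_R = 2100/5.6921 = 368.9 W.

Ẇ_in ≈ 368.9 W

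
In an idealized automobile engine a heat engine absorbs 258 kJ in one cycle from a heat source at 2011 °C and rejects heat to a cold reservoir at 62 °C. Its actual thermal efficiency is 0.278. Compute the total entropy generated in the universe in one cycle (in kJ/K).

ΔS_univ ≈ 0.443 kJ/K

T_H = 2011 °C → 2011 + 273.15 = 2284.15 K.
T_C = 62 °C → 62 + 273.15 = 335.15 K.
W = η·Q_H = 0.278 × 258 = 71.72 kJ, so Q_C = Q_H − W = 186.3 kJ.
The hot reservoir loses entropy Q_H/T_H = 258/2284.15 = 0.1130 kJ/K; the cold reservoir gains Q_C/T_C = 186.3/335.15 = 0.5558 kJ/K.
ΔS_univ = −Q_H/T_H + Q_C/T_C = 0.443 kJ/K (> 0, since η = 0.278 < η_Carnot = 0.853).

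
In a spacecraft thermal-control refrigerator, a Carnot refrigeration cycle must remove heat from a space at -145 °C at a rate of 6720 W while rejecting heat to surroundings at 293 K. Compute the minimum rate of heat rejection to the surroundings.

Q̇_H ≈ 15400 W

T_C = -145 °C → -145 + 273.15 = 128.15 K.
For a reversible cycle Q_H/Q_C = T_H/T_C, so Q_H = Q_C·T_H/T_C = 6720 × 293.00/128.15 = 15400 W.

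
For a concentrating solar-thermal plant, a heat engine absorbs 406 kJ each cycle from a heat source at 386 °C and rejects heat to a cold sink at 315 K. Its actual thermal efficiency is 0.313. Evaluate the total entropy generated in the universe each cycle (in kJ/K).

T_H = 386 °C → 386 + 273.15 = 659.15 K.
W = η·Q_H = 0.313 × 406 = 127.1 kJ, so Q_C = Q_H − W = 278.9 kJ.
The hot reservoir loses entropy Q_H/T_H = 406/659.15 = 0.6159 kJ/K; the cold reservoir gains Q_C/T_C = 278.9/315.00 = 0.8855 kJ/K.
ΔS_univ = −Q_H/T_H + Q_C/T_C = 0.270 kJ/K (> 0, since η = 0.313 < η_Carnot = 0.522).

ΔS_univ ≈ 0.270 kJ/K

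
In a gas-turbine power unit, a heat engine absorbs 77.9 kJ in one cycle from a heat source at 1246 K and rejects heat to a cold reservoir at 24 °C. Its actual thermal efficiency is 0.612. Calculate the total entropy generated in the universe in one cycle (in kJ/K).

T_C = 24 °C → 24 + 273.15 = 297.15 K.
W = η·Q_H = 0.612 × 77.9 = 47.67 kJ, so Q_C = Q_H − W = 30.23 kJ.
Entropy balance on the reservoirs: −Q_H/T_H = -0.06252 kJ/K, +Q_C/T_C = 0.1017 kJ/K.
ΔS_univ = −Q_H/T_H + Q_C/T_C = 0.0392 kJ/K (> 0, since η = 0.612 < η_Carnot = 0.762).

ΔS_univ ≈ 0.0392 kJ/K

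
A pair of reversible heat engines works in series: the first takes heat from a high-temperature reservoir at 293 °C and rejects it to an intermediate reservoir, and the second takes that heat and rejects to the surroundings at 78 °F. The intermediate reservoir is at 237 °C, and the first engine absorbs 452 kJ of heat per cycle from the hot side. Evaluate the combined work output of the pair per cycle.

W_total ≈ 213.5 kJ

T_H = 293 °C → 293 + 273.15 = 566.15 K.
T_C = 78 °F → (78 − 32) × 5/9 = 25.56 °C = 298.71 K.
Two reversible stages in series are equivalent to a single Carnot engine between T_H and T_C, so η_total = 1 − T_C/T_H = 1 − 298.71/566.15 = 0.4724.
W_total = η_total · Q_H = 0.4724 × 452 = 213.5 kJ.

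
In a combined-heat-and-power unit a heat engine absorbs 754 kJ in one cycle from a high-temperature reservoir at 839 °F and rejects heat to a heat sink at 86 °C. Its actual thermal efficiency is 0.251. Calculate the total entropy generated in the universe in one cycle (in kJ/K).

T_H = 839 °F → (839 − 32) × 5/9 = 448.33 °C = 721.48 K.
T_C = 86 °C → 86 + 273.15 = 359.15 K.
W = η·Q_H = 0.251 × 754 = 189.3 kJ, so Q_C = Q_H − W = 564.7 kJ.
Entropy balance on the reservoirs: −Q_H/T_H = -1.045 kJ/K, +Q_C/T_C = 1.572 kJ/K.
ΔS_univ = −Q_H/T_H + Q_C/T_C = 0.527 kJ/K (> 0, since η = 0.251 < η_Carnot = 0.502).

ΔS_univ ≈ 0.527 kJ/K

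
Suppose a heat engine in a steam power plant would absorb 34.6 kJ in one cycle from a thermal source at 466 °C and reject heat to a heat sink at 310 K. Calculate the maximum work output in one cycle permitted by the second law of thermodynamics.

T_H = 466 °C → 466 + 273.15 = 739.15 K.
By the Carnot theorem, η_max = 1 − T_C/T_H = 1 − 310.00/739.15 = 0.5806.
W_max = η_max · Q_H = 0.5806 × 34.6 = 20.1 kJ.

W_max ≈ 20.1 kJ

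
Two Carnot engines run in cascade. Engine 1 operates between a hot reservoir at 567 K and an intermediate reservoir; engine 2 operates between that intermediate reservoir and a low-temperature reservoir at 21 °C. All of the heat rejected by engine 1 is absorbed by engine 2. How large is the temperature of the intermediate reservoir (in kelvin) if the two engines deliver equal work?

T_m ≈ 431 K

T_C = 21 °C → 21 + 273.15 = 294.15 K.
For reversible stages Q_m = Q_H·(T_m/T_H). Setting W₁ = Q_H(1 − T_m/T_H) equal to W₂ = Q_m(1 − T_C/T_m) = Q_H·(T_m − T_C)/T_H gives T_H − T_m = T_m − T_C, so T_m = (T_H + T_C)/2 = (567.00 + 294.15)/2 = 431 K.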